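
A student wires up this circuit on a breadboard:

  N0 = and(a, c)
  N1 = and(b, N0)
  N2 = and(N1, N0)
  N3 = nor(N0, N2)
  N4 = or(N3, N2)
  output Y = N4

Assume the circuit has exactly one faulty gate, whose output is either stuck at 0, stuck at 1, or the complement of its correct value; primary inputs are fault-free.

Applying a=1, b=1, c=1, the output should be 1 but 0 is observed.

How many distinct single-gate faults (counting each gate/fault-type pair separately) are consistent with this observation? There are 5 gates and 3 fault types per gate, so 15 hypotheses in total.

Fault-free: N0=1, N1=1, N2=1, N3=0, N4=1 → 1. Observed 0.
  N0: none of the 3 fault types match ✗
  N1: stuck-at-0, inverted output ✓; others ✗
  N2: stuck-at-0, inverted output ✓; others ✗
  N3: none of the 3 fault types match ✗
  N4: stuck-at-0, inverted output ✓; others ✗
Consistent faults: {N1 stuck-at-0, N1 inverted output, N2 stuck-at-0, N2 inverted output, N4 stuck-at-0, N4 inverted output} — 6 in all.

6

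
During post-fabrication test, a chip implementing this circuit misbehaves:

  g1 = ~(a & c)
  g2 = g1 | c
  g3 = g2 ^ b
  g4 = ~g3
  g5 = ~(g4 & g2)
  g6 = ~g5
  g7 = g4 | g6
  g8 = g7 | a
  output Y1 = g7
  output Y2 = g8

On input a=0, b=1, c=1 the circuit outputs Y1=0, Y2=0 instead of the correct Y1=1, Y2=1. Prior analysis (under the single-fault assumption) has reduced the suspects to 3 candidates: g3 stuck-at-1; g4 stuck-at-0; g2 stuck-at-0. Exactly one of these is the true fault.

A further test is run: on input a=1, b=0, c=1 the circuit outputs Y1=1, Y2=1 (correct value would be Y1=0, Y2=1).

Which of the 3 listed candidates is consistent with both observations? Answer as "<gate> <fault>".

g2 stuck-at-0

Evaluate each candidate on input a=1, b=0, c=1:
  g3 stuck-at-1: g1=0, g2=1, g3=1 [stuck-at-1], g4=0, g5=1, g6=0, g7=0, g8=1 → Y1=0, Y2=1 — eliminated
  g4 stuck-at-0: g1=0, g2=1, g3=1, g4=0 [stuck-at-0], g5=1, g6=0, g7=0, g8=1 → Y1=0, Y2=1 — eliminated
  g2 stuck-at-0: g1=0, g2=0 [stuck-at-0], g3=0, g4=1, g5=1, g6=0, g7=1, g8=1 → Y1=1, Y2=1 — matches
Only g2 stuck-at-0 reproduces the observed Y1=1, Y2=1.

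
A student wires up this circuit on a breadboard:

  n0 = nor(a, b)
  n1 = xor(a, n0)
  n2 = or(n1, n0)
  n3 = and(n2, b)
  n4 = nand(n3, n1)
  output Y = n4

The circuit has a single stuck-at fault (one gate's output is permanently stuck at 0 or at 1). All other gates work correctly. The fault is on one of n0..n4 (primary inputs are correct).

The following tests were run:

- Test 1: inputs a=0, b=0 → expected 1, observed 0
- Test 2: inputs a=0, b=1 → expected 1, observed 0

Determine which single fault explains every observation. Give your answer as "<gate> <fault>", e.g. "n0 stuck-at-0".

Fault-free values for test 1 (a=0, b=0): n0=1, n1=1, n2=1, n3=0, n4=1, giving Y=1. Observed 0.
Test 1: faults giving observed 0 are {n3 stuck-at-1, n4 stuck-at-0}.
Test 2 (a=0, b=1): fault-free n0=0, n1=0, n2=0, n3=0, n4=1 → 1; observed 0. Eliminates n3 stuck-at-1.
Only n4 stuck-at-0 is consistent with every test.

n4 stuck-at-0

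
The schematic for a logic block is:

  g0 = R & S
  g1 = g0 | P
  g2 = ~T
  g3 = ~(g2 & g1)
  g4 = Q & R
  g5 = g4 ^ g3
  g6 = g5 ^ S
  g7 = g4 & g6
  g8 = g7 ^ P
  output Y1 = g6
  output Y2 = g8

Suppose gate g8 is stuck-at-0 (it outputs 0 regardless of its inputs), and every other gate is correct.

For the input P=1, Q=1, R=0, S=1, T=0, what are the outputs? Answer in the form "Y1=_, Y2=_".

Y1=1, Y2=0

Propagate with g8 forced: g0=0, g1=1, g2=1, g3=0, g4=0, g5=0, g6=1, g7=0, g8=0 [stuck-at-0].
So the outputs are Y1=1, Y2=0. (Without the fault they would be Y1=1, Y2=1.)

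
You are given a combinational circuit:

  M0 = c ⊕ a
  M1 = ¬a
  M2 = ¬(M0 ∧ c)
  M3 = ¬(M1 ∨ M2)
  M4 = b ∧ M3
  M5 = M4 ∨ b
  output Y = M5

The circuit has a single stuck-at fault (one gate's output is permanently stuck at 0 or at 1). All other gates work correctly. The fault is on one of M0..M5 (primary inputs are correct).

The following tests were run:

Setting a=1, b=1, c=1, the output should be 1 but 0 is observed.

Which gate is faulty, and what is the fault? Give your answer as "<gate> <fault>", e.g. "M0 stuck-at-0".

Fault-free values for test 1 (a=1, b=1, c=1): M0=0, M1=0, M2=1, M3=0, M4=0, M5=1, giving Y=1. Observed 0.
Test 1: faults giving observed 0 are {M5 stuck-at-0}.
Only M5 stuck-at-0 is consistent with every test.

M5 stuck-at-0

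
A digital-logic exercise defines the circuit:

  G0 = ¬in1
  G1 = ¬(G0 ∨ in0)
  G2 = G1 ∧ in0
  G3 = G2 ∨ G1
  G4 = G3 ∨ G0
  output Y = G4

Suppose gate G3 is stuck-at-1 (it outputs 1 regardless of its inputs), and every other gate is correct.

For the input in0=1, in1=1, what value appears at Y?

1

Propagate with G3 forced: G0=0, G1=0, G2=0, G3=1 [stuck-at-1], G4=1.
So Y = 1. (Without the fault it would be 0.)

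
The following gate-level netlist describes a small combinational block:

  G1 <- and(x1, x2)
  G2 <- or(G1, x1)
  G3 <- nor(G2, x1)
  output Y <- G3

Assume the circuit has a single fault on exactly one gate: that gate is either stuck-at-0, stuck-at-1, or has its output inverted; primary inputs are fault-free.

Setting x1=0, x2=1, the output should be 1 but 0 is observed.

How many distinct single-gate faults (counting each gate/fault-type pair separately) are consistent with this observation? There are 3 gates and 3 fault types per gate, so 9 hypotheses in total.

6

Fault-free: G1=0, G2=0, G3=1 → 1. Observed 0.
  G1 stuck-at-0: output 1 ✗
  G1 stuck-at-1: output 0 ✓
  G1 inverted output: output 0 ✓
  G2 stuck-at-0: output 1 ✗
  G2 stuck-at-1: output 0 ✓
  G2 inverted output: output 0 ✓
  G3 stuck-at-0: output 0 ✓
  G3 stuck-at-1: output 1 ✗
  G3 inverted output: output 0 ✓
Consistent faults: {G1 stuck-at-1, G1 inverted output, G2 stuck-at-1, G2 inverted output, G3 stuck-at-0, G3 inverted output} — 6 in all.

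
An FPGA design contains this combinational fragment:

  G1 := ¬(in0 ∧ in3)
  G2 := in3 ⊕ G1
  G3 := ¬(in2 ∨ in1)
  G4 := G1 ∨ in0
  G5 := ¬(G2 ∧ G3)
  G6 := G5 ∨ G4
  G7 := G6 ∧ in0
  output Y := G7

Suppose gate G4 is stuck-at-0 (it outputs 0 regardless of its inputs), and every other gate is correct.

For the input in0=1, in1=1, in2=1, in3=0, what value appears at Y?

Propagate with G4 forced: G1=1, G2=1, G3=0, G4=0 [stuck-at-0], G5=1, G6=1, G7=1.
So Y = 1. (Same as the fault-free value — the fault is masked on this input.)

1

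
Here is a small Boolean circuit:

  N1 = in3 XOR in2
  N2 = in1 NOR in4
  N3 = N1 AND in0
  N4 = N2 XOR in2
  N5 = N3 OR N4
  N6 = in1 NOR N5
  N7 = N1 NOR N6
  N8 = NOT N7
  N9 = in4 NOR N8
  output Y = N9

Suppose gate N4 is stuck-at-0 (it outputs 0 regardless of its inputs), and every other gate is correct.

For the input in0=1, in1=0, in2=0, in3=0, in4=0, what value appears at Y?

Propagate with N4 forced: N1=0, N2=1, N3=0, N4=0 [stuck-at-0], N5=0, N6=1, N7=0, N8=1, N9=0.
So Y = 0. (Without the fault it would be 1.)

0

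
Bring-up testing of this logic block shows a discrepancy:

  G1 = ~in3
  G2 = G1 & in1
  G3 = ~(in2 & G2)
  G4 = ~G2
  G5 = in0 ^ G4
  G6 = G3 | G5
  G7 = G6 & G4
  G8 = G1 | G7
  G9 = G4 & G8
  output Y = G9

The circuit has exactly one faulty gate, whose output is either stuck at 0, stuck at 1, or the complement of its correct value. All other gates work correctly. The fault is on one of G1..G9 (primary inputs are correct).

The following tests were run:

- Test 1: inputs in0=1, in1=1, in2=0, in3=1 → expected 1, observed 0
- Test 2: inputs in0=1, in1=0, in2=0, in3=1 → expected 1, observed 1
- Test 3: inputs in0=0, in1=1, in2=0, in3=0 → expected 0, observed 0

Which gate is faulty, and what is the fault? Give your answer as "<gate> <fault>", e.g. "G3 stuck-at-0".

Fault-free values for test 1 (in0=1, in1=1, in2=0, in3=1): G1=0, G2=0, G3=1, G4=1, G5=0, G6=1, G7=1, G8=1, G9=1, giving Y=1. Observed 0.
Test 1: faults giving observed 0 are {G1 stuck-at-1, G1 inverted output, G2 stuck-at-1, G2 inverted output, G3 stuck-at-0, G3 inverted output, G4 stuck-at-0, G4 inverted output, G6 stuck-at-0, G6 inverted output, G7 stuck-at-0, G7 inverted output, G8 stuck-at-0, G8 inverted output, G9 stuck-at-0, G9 inverted output}.
Test 2 (in0=1, in1=0, in2=0, in3=1): fault-free G1=0, G2=0, G3=1, G4=1, G5=0, G6=1, G7=1, G8=1, G9=1 → 1; observed 1. Eliminates G2 stuck-at-1, G2 inverted output, G3 stuck-at-0, G3 inverted output, G4 stuck-at-0, G4 inverted output, G6 stuck-at-0, G6 inverted output, G7 stuck-at-0, G7 inverted output, G8 stuck-at-0, G8 inverted output, G9 stuck-at-0, G9 inverted output.
Test 3 (in0=0, in1=1, in2=0, in3=0): fault-free G1=1, G2=1, G3=1, G4=0, G5=0, G6=1, G7=0, G8=1, G9=0 → 0; observed 0. Eliminates G1 inverted output.
Only G1 stuck-at-1 is consistent with every test.

G1 stuck-at-1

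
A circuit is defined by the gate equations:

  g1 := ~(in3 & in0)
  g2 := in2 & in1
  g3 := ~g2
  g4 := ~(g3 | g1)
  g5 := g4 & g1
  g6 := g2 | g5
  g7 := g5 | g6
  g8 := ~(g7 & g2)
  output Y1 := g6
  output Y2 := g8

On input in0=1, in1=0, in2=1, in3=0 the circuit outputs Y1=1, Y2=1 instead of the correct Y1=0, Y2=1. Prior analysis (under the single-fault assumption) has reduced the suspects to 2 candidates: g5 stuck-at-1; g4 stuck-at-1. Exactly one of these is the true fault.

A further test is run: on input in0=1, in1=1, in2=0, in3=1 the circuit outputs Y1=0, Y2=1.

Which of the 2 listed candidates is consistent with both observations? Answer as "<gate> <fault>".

g4 stuck-at-1

Evaluate each candidate on input in0=1, in1=1, in2=0, in3=1:
  g5 stuck-at-1: g1=0, g2=0, g3=1, g4=0, g5=1 [stuck-at-1], g6=1, g7=1, g8=1 → Y1=1, Y2=1 — eliminated
  g4 stuck-at-1: g1=0, g2=0, g3=1, g4=1 [stuck-at-1], g5=0, g6=0, g7=0, g8=1 → Y1=0, Y2=1 — matches
Only g4 stuck-at-1 reproduces the observed Y1=0, Y2=1.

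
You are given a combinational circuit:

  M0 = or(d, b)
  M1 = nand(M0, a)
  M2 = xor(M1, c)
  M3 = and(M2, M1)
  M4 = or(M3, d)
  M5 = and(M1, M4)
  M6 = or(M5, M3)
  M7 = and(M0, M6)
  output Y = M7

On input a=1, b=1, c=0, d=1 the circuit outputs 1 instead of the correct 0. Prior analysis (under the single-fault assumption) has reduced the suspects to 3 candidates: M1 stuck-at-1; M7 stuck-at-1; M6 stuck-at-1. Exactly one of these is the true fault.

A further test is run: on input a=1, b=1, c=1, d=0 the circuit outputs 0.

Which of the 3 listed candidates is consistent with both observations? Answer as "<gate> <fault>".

Evaluate each candidate on input a=1, b=1, c=1, d=0:
  M1 stuck-at-1: M0=1, M1=1 [stuck-at-1], M2=0, M3=0, M4=0, M5=0, M6=0, M7=0 → 0 — matches
  M7 stuck-at-1: M0=1, M1=0, M2=1, M3=0, M4=0, M5=0, M6=0, M7=1 [stuck-at-1] → 1 — eliminated
  M6 stuck-at-1: M0=1, M1=0, M2=1, M3=0, M4=0, M5=0, M6=1 [stuck-at-1], M7=1 → 1 — eliminated
Only M1 stuck-at-1 reproduces the observed 0.

M1 stuck-at-1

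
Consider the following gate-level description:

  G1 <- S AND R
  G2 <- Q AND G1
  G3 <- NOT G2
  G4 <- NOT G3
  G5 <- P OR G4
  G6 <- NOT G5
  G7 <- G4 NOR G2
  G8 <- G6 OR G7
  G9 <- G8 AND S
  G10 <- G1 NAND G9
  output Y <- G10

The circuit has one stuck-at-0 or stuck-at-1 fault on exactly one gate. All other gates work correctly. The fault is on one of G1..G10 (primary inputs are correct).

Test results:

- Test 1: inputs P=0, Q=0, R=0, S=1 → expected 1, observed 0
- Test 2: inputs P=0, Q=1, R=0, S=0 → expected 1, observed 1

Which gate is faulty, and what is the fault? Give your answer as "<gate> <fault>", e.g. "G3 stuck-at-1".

G1 stuck-at-1

Fault-free values for test 1 (P=0, Q=0, R=0, S=1): G1=0, G2=0, G3=1, G4=0, G5=0, G6=1, G7=1, G8=1, G9=1, G10=1, giving Y=1. Observed 0.
Test 1: faults giving observed 0 are {G1 stuck-at-1, G10 stuck-at-0}.
Test 2 (P=0, Q=1, R=0, S=0): fault-free G1=0, G2=0, G3=1, G4=0, G5=0, G6=1, G7=1, G8=1, G9=0, G10=1 → 1; observed 1. Eliminates G10 stuck-at-0.
Only G1 stuck-at-1 is consistent with every test.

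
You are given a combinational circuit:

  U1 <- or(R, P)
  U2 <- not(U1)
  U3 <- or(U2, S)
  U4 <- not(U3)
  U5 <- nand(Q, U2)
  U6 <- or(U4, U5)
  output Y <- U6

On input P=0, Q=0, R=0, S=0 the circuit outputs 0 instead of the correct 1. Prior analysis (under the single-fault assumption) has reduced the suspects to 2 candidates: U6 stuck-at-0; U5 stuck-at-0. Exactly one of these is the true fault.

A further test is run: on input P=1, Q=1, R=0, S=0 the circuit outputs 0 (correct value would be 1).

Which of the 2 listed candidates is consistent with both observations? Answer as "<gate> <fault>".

U6 stuck-at-0

Evaluate each candidate on input P=1, Q=1, R=0, S=0:
  U6 stuck-at-0: U1=1, U2=0, U3=0, U4=1, U5=1, U6=0 [stuck-at-0] → 0 — matches
  U5 stuck-at-0: U1=1, U2=0, U3=0, U4=1, U5=0 [stuck-at-0], U6=1 → 1 — eliminated
Only U6 stuck-at-0 reproduces the observed 0.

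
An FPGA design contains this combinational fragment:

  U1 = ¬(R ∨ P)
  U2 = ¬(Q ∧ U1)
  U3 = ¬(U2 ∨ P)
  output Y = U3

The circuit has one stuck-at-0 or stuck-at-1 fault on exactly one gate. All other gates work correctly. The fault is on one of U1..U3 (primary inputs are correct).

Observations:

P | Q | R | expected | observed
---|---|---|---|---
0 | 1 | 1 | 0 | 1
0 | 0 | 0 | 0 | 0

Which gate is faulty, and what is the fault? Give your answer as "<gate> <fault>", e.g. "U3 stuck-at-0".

U1 stuck-at-1

Fault-free values for test 1 (P=0, Q=1, R=1): U1=0, U2=1, U3=0, giving Y=0. Observed 1.
Test 1: faults giving observed 1 are {U1 stuck-at-1, U2 stuck-at-0, U3 stuck-at-1}.
Test 2 (P=0, Q=0, R=0): fault-free U1=1, U2=1, U3=0 → 0; observed 0. Eliminates U2 stuck-at-0, U3 stuck-at-1.
Only U1 stuck-at-1 is consistent with every test.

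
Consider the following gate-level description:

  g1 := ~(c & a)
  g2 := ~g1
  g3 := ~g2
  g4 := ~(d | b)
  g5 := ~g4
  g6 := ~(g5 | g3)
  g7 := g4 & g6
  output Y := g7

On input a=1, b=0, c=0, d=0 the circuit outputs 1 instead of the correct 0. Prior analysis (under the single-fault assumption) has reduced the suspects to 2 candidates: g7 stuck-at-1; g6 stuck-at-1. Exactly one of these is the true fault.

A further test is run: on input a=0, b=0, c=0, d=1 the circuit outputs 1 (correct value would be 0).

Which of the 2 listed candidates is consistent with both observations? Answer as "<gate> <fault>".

Evaluate each candidate on input a=0, b=0, c=0, d=1:
  g7 stuck-at-1: g1=1, g2=0, g3=1, g4=0, g5=1, g6=0, g7=1 [stuck-at-1] → 1 — matches
  g6 stuck-at-1: g1=1, g2=0, g3=1, g4=0, g5=1, g6=1 [stuck-at-1], g7=0 → 0 — eliminated
Only g7 stuck-at-1 reproduces the observed 1.

g7 stuck-at-1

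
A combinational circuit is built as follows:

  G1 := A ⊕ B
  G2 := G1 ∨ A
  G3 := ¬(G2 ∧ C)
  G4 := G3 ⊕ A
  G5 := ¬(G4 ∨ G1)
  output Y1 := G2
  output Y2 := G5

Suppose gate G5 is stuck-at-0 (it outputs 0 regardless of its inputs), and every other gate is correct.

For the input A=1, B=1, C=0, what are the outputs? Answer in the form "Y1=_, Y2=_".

Propagate with G5 forced: G1=0, G2=1, G3=1, G4=0, G5=0 [stuck-at-0].
So the outputs are Y1=1, Y2=0. (Without the fault they would be Y1=1, Y2=1.)

Y1=1, Y2=0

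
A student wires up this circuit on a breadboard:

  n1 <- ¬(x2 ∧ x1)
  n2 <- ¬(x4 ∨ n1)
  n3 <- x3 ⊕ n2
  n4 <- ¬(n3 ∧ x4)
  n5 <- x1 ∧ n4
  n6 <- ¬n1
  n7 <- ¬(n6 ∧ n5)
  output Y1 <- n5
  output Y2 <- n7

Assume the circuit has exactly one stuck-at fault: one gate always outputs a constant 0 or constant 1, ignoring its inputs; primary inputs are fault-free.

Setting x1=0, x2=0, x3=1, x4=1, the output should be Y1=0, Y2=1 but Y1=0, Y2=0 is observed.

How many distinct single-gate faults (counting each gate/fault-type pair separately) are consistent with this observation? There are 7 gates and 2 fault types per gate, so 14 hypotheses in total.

1

Fault-free: n1=1, n2=0, n3=1, n4=0, n5=0, n6=0, n7=1 → Y1=0, Y2=1. Observed Y1=0, Y2=0.
  n1 stuck-at-0: output Y1=0, Y2=1 ✗
  n1 stuck-at-1: output Y1=0, Y2=1 ✗
  n2 stuck-at-0: output Y1=0, Y2=1 ✗
  n2 stuck-at-1: output Y1=0, Y2=1 ✗
  n3 stuck-at-0: output Y1=0, Y2=1 ✗
  n3 stuck-at-1: output Y1=0, Y2=1 ✗
  n4 stuck-at-0: output Y1=0, Y2=1 ✗
  n4 stuck-at-1: output Y1=0, Y2=1 ✗
  n5 stuck-at-0: output Y1=0, Y2=1 ✗
  n5 stuck-at-1: output Y1=1, Y2=1 ✗
  n6 stuck-at-0: output Y1=0, Y2=1 ✗
  n6 stuck-at-1: output Y1=0, Y2=1 ✗
  n7 stuck-at-0: output Y1=0, Y2=0 ✓
  n7 stuck-at-1: output Y1=0, Y2=1 ✗
Consistent faults: {n7 stuck-at-0} — 1 in all.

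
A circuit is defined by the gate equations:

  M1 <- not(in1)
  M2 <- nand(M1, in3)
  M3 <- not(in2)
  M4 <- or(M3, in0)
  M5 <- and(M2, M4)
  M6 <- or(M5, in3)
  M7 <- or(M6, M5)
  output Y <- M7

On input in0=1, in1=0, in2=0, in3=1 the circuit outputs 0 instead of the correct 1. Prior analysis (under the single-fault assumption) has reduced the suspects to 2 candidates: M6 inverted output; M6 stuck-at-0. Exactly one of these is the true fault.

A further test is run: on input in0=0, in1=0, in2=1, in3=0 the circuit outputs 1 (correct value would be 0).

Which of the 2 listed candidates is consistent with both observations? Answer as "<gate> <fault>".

M6 inverted output

Evaluate each candidate on input in0=0, in1=0, in2=1, in3=0:
  M6 inverted output: M1=1, M2=1, M3=0, M4=0, M5=0, M6=1 [inverted output], M7=1 → 1 — matches
  M6 stuck-at-0: M1=1, M2=1, M3=0, M4=0, M5=0, M6=0 [stuck-at-0], M7=0 → 0 — eliminated
Only M6 inverted output reproduces the observed 1.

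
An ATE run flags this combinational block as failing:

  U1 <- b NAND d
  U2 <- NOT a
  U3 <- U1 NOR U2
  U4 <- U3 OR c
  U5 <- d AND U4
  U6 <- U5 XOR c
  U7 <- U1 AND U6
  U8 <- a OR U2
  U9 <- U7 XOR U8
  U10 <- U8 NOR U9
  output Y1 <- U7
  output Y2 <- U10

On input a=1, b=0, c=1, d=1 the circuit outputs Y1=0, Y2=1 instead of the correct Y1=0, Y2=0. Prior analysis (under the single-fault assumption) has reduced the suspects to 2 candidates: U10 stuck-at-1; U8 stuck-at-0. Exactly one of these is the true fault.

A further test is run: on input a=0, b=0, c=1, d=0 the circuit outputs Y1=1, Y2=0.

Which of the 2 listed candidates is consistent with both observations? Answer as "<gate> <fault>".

U8 stuck-at-0

Evaluate each candidate on input a=0, b=0, c=1, d=0:
  U10 stuck-at-1: U1=1, U2=1, U3=0, U4=1, U5=0, U6=1, U7=1, U8=1, U9=0, U10=1 [stuck-at-1] → Y1=1, Y2=1 — eliminated
  U8 stuck-at-0: U1=1, U2=1, U3=0, U4=1, U5=0, U6=1, U7=1, U8=0 [stuck-at-0], U9=1, U10=0 → Y1=1, Y2=0 — matches
Only U8 stuck-at-0 reproduces the observed Y1=1, Y2=0.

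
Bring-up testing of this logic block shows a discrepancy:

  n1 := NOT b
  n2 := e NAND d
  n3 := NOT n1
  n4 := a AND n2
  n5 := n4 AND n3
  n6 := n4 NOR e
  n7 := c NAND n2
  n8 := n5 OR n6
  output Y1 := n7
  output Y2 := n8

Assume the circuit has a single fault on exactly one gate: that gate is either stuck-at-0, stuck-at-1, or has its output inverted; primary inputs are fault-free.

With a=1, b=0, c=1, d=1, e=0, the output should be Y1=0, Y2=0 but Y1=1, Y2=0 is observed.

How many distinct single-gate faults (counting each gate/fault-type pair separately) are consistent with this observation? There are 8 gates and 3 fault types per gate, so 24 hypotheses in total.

2

Fault-free: n1=1, n2=1, n3=0, n4=1, n5=0, n6=0, n7=0, n8=0 → Y1=0, Y2=0. Observed Y1=1, Y2=0.
  n1: none of the 3 fault types match ✗
  n2: none of the 3 fault types match ✗
  n3: none of the 3 fault types match ✗
  n4: none of the 3 fault types match ✗
  n5: none of the 3 fault types match ✗
  n6: none of the 3 fault types match ✗
  n7: stuck-at-1, inverted output ✓; others ✗
  n8: none of the 3 fault types match ✗
Consistent faults: {n7 stuck-at-1, n7 inverted output} — 2 in all.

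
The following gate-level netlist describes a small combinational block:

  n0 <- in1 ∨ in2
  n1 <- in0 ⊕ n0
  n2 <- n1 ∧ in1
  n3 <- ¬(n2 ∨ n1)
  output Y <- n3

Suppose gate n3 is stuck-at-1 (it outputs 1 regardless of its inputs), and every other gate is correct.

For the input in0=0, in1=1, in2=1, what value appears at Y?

1

Propagate with n3 forced: n0=1, n1=1, n2=1, n3=1 [stuck-at-1].
So Y = 1. (Without the fault it would be 0.)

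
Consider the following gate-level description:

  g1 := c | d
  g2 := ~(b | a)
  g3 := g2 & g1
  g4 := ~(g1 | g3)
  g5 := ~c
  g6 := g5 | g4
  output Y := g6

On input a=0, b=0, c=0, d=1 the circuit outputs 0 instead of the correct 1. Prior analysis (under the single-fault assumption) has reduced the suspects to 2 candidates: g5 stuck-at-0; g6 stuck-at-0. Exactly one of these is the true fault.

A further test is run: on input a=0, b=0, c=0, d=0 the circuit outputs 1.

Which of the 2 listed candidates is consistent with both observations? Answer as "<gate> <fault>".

g5 stuck-at-0

Evaluate each candidate on input a=0, b=0, c=0, d=0:
  g5 stuck-at-0: g1=0, g2=1, g3=0, g4=1, g5=0 [stuck-at-0], g6=1 → 1 — matches
  g6 stuck-at-0: g1=0, g2=1, g3=0, g4=1, g5=1, g6=0 [stuck-at-0] → 0 — eliminated
Only g5 stuck-at-0 reproduces the observed 1.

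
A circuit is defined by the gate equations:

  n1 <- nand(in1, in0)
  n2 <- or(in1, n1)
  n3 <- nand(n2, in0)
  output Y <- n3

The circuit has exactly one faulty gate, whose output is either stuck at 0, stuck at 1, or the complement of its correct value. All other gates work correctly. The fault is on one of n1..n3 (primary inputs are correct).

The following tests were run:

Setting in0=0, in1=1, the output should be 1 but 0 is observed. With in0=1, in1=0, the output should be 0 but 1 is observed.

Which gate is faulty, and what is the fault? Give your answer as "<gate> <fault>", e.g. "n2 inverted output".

Fault-free values for test 1 (in0=0, in1=1): n1=1, n2=1, n3=1, giving Y=1. Observed 0.
Test 1: faults giving observed 0 are {n3 stuck-at-0, n3 inverted output}.
Test 2 (in0=1, in1=0): fault-free n1=1, n2=1, n3=0 → 0; observed 1. Eliminates n3 stuck-at-0.
Only n3 inverted output is consistent with every test.

n3 inverted output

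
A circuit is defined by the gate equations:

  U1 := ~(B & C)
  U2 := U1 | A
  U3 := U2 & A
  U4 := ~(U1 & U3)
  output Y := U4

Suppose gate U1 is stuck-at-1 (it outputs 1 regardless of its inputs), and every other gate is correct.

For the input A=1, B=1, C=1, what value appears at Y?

0

Propagate with U1 forced: U1=1 [stuck-at-1], U2=1, U3=1, U4=0.
So Y = 0. (Without the fault it would be 1.)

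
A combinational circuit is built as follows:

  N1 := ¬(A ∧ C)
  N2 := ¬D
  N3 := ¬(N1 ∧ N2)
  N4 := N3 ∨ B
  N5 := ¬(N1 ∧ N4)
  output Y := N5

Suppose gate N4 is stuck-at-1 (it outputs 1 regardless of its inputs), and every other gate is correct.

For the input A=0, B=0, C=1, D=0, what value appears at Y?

0

Propagate with N4 forced: N1=1, N2=1, N3=0, N4=1 [stuck-at-1], N5=0.
So Y = 0. (Without the fault it would be 1.)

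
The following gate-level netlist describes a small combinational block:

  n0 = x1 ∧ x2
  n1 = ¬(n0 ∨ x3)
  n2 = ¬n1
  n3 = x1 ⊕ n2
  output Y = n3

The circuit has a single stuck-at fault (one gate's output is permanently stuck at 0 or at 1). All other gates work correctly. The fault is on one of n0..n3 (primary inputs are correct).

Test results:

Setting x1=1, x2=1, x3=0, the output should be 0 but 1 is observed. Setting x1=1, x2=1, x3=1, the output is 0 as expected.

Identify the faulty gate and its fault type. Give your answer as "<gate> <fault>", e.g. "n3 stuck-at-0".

n0 stuck-at-0

Fault-free values for test 1 (x1=1, x2=1, x3=0): n0=1, n1=0, n2=1, n3=0, giving Y=0. Observed 1.
Test 1: faults giving observed 1 are {n0 stuck-at-0, n1 stuck-at-1, n2 stuck-at-0, n3 stuck-at-1}.
Test 2 (x1=1, x2=1, x3=1): fault-free n0=1, n1=0, n2=1, n3=0 → 0; observed 0. Eliminates n1 stuck-at-1, n2 stuck-at-0, n3 stuck-at-1.
Only n0 stuck-at-0 is consistent with every test.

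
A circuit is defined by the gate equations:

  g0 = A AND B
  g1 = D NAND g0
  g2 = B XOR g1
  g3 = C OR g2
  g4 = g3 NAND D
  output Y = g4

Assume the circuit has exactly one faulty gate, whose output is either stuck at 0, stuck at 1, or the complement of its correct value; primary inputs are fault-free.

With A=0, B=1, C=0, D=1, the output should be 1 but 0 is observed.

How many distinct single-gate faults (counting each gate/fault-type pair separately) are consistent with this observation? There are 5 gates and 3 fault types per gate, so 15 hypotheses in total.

10

Fault-free: g0=0, g1=1, g2=0, g3=0, g4=1 → 1. Observed 0.
  g0: stuck-at-1, inverted output ✓; others ✗
  g1: stuck-at-0, inverted output ✓; others ✗
  g2: stuck-at-1, inverted output ✓; others ✗
  g3: stuck-at-1, inverted output ✓; others ✗
  g4: stuck-at-0, inverted output ✓; others ✗
Consistent faults: {g0 stuck-at-1, g0 inverted output, g1 stuck-at-0, g1 inverted output, g2 stuck-at-1, g2 inverted output, g3 stuck-at-1, g3 inverted output, g4 stuck-at-0, g4 inverted output} — 10 in all.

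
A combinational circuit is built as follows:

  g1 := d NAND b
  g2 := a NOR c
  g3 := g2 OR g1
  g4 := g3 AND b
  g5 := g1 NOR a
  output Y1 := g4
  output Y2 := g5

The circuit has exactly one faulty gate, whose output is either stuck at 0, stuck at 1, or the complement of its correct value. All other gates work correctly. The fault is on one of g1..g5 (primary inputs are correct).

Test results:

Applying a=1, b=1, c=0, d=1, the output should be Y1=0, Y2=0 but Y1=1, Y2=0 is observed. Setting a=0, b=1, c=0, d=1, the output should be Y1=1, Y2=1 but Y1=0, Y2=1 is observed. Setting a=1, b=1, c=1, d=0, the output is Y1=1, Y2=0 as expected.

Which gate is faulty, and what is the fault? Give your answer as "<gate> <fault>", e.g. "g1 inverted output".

g2 inverted output

Fault-free values for test 1 (a=1, b=1, c=0, d=1): g1=0, g2=0, g3=0, g4=0, g5=0, giving Y1=0, Y2=0. Observed Y1=1, Y2=0.
Test 1: faults giving observed Y1=1, Y2=0 are {g1 stuck-at-1, g1 inverted output, g2 stuck-at-1, g2 inverted output, g3 stuck-at-1, g3 inverted output, g4 stuck-at-1, g4 inverted output}.
Test 2 (a=0, b=1, c=0, d=1): fault-free g1=0, g2=1, g3=1, g4=1, g5=1 → Y1=1, Y2=1; observed Y1=0, Y2=1. Eliminates g1 stuck-at-1, g1 inverted output, g2 stuck-at-1, g3 stuck-at-1, g4 stuck-at-1.
Test 3 (a=1, b=1, c=1, d=0): fault-free g1=1, g2=0, g3=1, g4=1, g5=0 → Y1=1, Y2=0; observed Y1=1, Y2=0. Eliminates g3 inverted output, g4 inverted output.
Only g2 inverted output is consistent with every test.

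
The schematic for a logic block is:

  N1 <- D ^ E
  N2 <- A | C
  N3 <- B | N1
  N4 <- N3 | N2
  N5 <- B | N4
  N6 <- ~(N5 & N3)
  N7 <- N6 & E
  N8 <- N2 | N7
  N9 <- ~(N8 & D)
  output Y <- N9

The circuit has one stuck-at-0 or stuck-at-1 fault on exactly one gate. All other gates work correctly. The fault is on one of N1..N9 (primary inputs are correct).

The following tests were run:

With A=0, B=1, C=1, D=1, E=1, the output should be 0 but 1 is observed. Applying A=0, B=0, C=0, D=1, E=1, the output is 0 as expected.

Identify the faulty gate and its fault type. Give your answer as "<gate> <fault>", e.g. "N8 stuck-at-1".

N2 stuck-at-0

Fault-free values for test 1 (A=0, B=1, C=1, D=1, E=1): N1=0, N2=1, N3=1, N4=1, N5=1, N6=0, N7=0, N8=1, N9=0, giving Y=0. Observed 1.
Test 1: faults giving observed 1 are {N2 stuck-at-0, N8 stuck-at-0, N9 stuck-at-1}.
Test 2 (A=0, B=0, C=0, D=1, E=1): fault-free N1=0, N2=0, N3=0, N4=0, N5=0, N6=1, N7=1, N8=1, N9=0 → 0; observed 0. Eliminates N8 stuck-at-0, N9 stuck-at-1.
Only N2 stuck-at-0 is consistent with every test.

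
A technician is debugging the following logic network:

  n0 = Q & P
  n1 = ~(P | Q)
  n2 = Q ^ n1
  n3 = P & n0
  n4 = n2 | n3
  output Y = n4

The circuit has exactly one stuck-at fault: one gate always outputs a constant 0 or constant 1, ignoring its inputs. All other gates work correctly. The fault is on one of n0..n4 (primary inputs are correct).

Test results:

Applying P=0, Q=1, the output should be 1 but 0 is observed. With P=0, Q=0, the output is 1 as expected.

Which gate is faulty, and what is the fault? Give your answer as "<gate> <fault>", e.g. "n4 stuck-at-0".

n1 stuck-at-1

Fault-free values for test 1 (P=0, Q=1): n0=0, n1=0, n2=1, n3=0, n4=1, giving Y=1. Observed 0.
Test 1: faults giving observed 0 are {n1 stuck-at-1, n2 stuck-at-0, n4 stuck-at-0}.
Test 2 (P=0, Q=0): fault-free n0=0, n1=1, n2=1, n3=0, n4=1 → 1; observed 1. Eliminates n2 stuck-at-0, n4 stuck-at-0.
Only n1 stuck-at-1 is consistent with every test.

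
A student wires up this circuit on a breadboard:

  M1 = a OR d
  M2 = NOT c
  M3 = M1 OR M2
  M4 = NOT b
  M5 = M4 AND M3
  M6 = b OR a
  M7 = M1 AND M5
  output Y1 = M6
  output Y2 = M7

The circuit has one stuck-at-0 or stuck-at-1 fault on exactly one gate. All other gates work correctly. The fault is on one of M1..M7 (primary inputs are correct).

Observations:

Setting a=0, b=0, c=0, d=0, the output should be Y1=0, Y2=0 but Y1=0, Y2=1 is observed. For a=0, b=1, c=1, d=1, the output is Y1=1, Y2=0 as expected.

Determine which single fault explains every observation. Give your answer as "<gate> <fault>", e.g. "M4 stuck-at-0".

M1 stuck-at-1

Fault-free values for test 1 (a=0, b=0, c=0, d=0): M1=0, M2=1, M3=1, M4=1, M5=1, M6=0, M7=0, giving Y1=0, Y2=0. Observed Y1=0, Y2=1.
Test 1: faults giving observed Y1=0, Y2=1 are {M1 stuck-at-1, M7 stuck-at-1}.
Test 2 (a=0, b=1, c=1, d=1): fault-free M1=1, M2=0, M3=1, M4=0, M5=0, M6=1, M7=0 → Y1=1, Y2=0; observed Y1=1, Y2=0. Eliminates M7 stuck-at-1.
Only M1 stuck-at-1 is consistent with every test.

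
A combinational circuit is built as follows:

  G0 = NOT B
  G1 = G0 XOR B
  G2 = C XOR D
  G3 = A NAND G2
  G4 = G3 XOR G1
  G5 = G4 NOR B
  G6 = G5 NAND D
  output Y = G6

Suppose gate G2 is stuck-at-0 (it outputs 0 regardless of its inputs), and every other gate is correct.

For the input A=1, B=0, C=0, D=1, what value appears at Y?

0

Propagate with G2 forced: G0=1, G1=1, G2=0 [stuck-at-0], G3=1, G4=0, G5=1, G6=0.
So Y = 0. (Without the fault it would be 1.)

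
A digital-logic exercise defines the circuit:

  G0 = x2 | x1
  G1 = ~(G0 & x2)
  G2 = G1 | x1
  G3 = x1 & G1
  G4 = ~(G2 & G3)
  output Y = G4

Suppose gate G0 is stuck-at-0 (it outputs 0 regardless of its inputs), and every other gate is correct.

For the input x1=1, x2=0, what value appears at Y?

Propagate with G0 forced: G0=0 [stuck-at-0], G1=1, G2=1, G3=1, G4=0.
So Y = 0. (Same as the fault-free value — the fault is masked on this input.)

0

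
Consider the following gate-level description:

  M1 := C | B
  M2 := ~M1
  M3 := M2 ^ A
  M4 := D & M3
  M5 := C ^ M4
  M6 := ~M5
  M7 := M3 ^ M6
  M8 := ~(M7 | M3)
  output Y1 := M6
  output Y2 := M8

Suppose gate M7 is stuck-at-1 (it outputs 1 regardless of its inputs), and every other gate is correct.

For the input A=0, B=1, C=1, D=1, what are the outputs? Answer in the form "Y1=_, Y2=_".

Y1=0, Y2=0

Propagate with M7 forced: M1=1, M2=0, M3=0, M4=0, M5=1, M6=0, M7=1 [stuck-at-1], M8=0.
So the outputs are Y1=0, Y2=0. (Without the fault they would be Y1=0, Y2=1.)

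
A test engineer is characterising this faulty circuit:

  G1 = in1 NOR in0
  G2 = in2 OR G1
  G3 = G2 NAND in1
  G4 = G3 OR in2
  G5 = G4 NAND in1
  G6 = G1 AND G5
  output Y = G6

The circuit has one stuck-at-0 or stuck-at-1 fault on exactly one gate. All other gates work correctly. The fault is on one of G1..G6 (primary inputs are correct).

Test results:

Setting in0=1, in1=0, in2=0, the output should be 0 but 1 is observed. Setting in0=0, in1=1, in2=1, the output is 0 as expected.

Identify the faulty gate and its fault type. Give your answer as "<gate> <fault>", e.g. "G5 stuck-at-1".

Fault-free values for test 1 (in0=1, in1=0, in2=0): G1=0, G2=0, G3=1, G4=1, G5=1, G6=0, giving Y=0. Observed 1.
Test 1: faults giving observed 1 are {G1 stuck-at-1, G6 stuck-at-1}.
Test 2 (in0=0, in1=1, in2=1): fault-free G1=0, G2=1, G3=0, G4=1, G5=0, G6=0 → 0; observed 0. Eliminates G6 stuck-at-1.
Only G1 stuck-at-1 is consistent with every test.

G1 stuck-at-1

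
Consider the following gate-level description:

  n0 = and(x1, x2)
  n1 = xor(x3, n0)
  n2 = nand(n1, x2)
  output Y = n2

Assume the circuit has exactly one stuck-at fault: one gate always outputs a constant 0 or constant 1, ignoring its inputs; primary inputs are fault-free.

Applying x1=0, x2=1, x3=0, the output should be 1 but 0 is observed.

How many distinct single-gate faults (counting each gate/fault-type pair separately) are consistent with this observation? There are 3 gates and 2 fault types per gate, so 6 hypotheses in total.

3

Fault-free: n0=0, n1=0, n2=1 → 1. Observed 0.
  n0 stuck-at-0: output 1 ✗
  n0 stuck-at-1: output 0 ✓
  n1 stuck-at-0: output 1 ✗
  n1 stuck-at-1: output 0 ✓
  n2 stuck-at-0: output 0 ✓
  n2 stuck-at-1: output 1 ✗
Consistent faults: {n0 stuck-at-1, n1 stuck-at-1, n2 stuck-at-0} — 3 in all.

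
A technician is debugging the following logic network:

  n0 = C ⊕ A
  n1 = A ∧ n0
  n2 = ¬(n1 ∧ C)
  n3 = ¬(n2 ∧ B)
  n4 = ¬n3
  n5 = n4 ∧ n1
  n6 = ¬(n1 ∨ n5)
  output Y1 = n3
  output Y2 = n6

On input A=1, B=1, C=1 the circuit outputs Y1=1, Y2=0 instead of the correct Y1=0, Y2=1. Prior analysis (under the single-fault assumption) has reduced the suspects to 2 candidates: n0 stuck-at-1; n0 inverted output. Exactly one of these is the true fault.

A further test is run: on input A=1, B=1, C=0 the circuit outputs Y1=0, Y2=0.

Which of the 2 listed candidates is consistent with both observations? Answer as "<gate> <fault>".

n0 stuck-at-1

Evaluate each candidate on input A=1, B=1, C=0:
  n0 stuck-at-1: n0=1 [stuck-at-1], n1=1, n2=1, n3=0, n4=1, n5=1, n6=0 → Y1=0, Y2=0 — matches
  n0 inverted output: n0=0 [inverted output], n1=0, n2=1, n3=0, n4=1, n5=0, n6=1 → Y1=0, Y2=1 — eliminated
Only n0 stuck-at-1 reproduces the observed Y1=0, Y2=0.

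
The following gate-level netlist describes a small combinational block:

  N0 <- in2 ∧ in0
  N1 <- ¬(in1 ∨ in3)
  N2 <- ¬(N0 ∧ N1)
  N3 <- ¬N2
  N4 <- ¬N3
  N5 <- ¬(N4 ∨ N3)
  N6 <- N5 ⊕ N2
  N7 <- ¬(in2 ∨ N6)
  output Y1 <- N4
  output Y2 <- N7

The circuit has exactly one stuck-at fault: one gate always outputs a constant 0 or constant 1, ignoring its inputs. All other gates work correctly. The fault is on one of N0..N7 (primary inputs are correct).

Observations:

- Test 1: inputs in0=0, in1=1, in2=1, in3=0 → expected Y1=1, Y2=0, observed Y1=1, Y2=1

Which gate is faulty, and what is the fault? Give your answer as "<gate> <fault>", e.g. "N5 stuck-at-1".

N7 stuck-at-1

Fault-free values for test 1 (in0=0, in1=1, in2=1, in3=0): N0=0, N1=0, N2=1, N3=0, N4=1, N5=0, N6=1, N7=0, giving Y1=1, Y2=0. Observed Y1=1, Y2=1.
Test 1: faults giving observed Y1=1, Y2=1 are {N7 stuck-at-1}.
Only N7 stuck-at-1 is consistent with every test.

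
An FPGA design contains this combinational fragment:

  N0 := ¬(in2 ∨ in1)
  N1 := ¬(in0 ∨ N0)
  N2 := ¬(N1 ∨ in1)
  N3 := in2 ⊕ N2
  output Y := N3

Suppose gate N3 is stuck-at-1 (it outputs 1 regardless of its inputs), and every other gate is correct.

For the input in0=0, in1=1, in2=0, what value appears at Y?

Propagate with N3 forced: N0=0, N1=1, N2=0, N3=1 [stuck-at-1].
So Y = 1. (Without the fault it would be 0.)

1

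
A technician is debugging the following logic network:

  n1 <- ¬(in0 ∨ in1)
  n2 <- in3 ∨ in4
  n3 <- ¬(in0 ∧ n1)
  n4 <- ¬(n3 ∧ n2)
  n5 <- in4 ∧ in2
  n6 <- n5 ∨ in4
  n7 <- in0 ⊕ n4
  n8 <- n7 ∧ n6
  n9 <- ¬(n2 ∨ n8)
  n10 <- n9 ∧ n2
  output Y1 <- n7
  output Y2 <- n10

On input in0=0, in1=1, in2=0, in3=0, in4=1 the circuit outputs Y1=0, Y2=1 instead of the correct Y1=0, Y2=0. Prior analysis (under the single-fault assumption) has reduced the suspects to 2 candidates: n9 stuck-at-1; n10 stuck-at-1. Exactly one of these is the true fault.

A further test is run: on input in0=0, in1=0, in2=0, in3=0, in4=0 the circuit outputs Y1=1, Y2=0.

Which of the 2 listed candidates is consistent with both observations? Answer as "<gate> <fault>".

Evaluate each candidate on input in0=0, in1=0, in2=0, in3=0, in4=0:
  n9 stuck-at-1: n1=1, n2=0, n3=1, n4=1, n5=0, n6=0, n7=1, n8=0, n9=1 [stuck-at-1], n10=0 → Y1=1, Y2=0 — matches
  n10 stuck-at-1: n1=1, n2=0, n3=1, n4=1, n5=0, n6=0, n7=1, n8=0, n9=1, n10=1 [stuck-at-1] → Y1=1, Y2=1 — eliminated
Only n9 stuck-at-1 reproduces the observed Y1=1, Y2=0.

n9 stuck-at-1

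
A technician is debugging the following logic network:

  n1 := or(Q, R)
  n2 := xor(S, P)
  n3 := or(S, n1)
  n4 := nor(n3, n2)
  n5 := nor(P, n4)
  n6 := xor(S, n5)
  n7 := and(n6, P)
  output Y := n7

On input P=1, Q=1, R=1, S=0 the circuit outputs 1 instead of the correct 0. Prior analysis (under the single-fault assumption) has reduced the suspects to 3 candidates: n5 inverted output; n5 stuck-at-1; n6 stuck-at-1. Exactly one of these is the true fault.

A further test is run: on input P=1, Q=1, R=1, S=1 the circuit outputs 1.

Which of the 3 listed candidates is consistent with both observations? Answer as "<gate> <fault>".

n6 stuck-at-1

Evaluate each candidate on input P=1, Q=1, R=1, S=1:
  n5 inverted output: n1=1, n2=0, n3=1, n4=0, n5=1 [inverted output], n6=0, n7=0 → 0 — eliminated
  n5 stuck-at-1: n1=1, n2=0, n3=1, n4=0, n5=1 [stuck-at-1], n6=0, n7=0 → 0 — eliminated
  n6 stuck-at-1: n1=1, n2=0, n3=1, n4=0, n5=0, n6=1 [stuck-at-1], n7=1 → 1 — matches
Only n6 stuck-at-1 reproduces the observed 1.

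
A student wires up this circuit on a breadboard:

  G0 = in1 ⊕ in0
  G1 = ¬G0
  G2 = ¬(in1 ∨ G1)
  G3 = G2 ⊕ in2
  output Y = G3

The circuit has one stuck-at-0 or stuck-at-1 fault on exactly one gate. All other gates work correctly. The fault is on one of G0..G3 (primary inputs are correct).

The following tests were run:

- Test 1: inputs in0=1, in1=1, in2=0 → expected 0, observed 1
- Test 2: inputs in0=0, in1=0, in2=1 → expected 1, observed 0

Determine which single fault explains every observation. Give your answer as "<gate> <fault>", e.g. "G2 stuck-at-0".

Fault-free values for test 1 (in0=1, in1=1, in2=0): G0=0, G1=1, G2=0, G3=0, giving Y=0. Observed 1.
Test 1: faults giving observed 1 are {G2 stuck-at-1, G3 stuck-at-1}.
Test 2 (in0=0, in1=0, in2=1): fault-free G0=0, G1=1, G2=0, G3=1 → 1; observed 0. Eliminates G3 stuck-at-1.
Only G2 stuck-at-1 is consistent with every test.

G2 stuck-at-1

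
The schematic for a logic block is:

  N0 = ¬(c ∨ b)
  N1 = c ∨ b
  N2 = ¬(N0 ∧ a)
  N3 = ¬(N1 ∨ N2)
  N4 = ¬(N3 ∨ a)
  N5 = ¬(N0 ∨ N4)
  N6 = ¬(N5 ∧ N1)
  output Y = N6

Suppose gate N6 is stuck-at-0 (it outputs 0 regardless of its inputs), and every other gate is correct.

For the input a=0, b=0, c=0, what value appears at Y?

0

Propagate with N6 forced: N0=1, N1=0, N2=1, N3=0, N4=1, N5=0, N6=0 [stuck-at-0].
So Y = 0. (Without the fault it would be 1.)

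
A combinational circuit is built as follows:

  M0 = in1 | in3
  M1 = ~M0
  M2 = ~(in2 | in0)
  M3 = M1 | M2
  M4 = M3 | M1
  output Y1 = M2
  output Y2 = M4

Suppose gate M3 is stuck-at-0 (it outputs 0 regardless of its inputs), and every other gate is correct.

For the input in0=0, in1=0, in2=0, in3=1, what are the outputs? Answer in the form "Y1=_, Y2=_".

Y1=1, Y2=0

Propagate with M3 forced: M0=1, M1=0, M2=1, M3=0 [stuck-at-0], M4=0.
So the outputs are Y1=1, Y2=0. (Without the fault they would be Y1=1, Y2=1.)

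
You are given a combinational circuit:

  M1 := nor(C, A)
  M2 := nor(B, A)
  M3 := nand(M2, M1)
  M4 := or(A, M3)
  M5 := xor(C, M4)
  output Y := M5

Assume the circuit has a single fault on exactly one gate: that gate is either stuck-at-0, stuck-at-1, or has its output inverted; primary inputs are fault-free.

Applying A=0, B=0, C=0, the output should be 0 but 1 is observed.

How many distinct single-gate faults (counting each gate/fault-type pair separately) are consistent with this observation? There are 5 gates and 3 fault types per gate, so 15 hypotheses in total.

10

Fault-free: M1=1, M2=1, M3=0, M4=0, M5=0 → 0. Observed 1.
  M1: stuck-at-0, inverted output ✓; others ✗
  M2: stuck-at-0, inverted output ✓; others ✗
  M3: stuck-at-1, inverted output ✓; others ✗
  M4: stuck-at-1, inverted output ✓; others ✗
  M5: stuck-at-1, inverted output ✓; others ✗
Consistent faults: {M1 stuck-at-0, M1 inverted output, M2 stuck-at-0, M2 inverted output, M3 stuck-at-1, M3 inverted output, M4 stuck-at-1, M4 inverted output, M5 stuck-at-1, M5 inverted output} — 10 in all.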